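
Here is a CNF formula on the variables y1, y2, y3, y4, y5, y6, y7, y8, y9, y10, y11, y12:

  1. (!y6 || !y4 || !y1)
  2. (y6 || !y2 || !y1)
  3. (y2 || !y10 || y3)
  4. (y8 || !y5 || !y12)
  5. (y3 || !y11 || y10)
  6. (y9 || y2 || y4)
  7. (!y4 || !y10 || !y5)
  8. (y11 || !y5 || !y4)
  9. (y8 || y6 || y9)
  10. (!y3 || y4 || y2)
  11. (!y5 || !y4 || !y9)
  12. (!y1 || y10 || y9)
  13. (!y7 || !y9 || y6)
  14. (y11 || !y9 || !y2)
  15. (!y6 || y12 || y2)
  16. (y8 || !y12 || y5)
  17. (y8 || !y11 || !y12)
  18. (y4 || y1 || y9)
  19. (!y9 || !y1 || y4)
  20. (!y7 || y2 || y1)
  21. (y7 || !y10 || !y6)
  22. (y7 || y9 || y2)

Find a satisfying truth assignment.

y1=True, y2=False, y3=False, y4=True, y5=False, y6=False, y7=False, y8=True, y9=True, y10=False, y11=False, y12=False

Pure literal: y8 appears only positively; assign y8 = True.
Set y1 = True and propagate.
Try y2 = False.
For the remaining variables, y3 = False, y4 = True, y5 = False, y6 = False, y7 = False, y9 = True, y10 = False, y11 = False, y12 = False works.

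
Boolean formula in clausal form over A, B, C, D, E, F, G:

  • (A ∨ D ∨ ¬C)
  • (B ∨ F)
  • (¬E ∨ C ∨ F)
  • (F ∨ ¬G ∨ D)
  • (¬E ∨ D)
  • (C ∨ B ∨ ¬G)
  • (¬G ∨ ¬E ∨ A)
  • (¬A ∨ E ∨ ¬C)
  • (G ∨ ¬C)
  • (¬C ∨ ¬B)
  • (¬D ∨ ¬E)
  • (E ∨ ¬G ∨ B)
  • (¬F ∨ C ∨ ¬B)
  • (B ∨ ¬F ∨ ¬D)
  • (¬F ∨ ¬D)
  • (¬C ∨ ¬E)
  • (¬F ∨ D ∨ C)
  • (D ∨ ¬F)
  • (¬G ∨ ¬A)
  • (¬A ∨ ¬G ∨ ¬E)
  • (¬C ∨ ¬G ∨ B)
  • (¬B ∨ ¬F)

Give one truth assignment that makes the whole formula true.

A=True, B=True, C=False, D=False, E=False, F=False, G=False

Branch on A: take A = True.
  then G is forced to False.
  then C is forced to False.
Branch on B: take B = True.
  then F is forced to False.
  then E is forced to False.
D is now unconstrained; take D = False.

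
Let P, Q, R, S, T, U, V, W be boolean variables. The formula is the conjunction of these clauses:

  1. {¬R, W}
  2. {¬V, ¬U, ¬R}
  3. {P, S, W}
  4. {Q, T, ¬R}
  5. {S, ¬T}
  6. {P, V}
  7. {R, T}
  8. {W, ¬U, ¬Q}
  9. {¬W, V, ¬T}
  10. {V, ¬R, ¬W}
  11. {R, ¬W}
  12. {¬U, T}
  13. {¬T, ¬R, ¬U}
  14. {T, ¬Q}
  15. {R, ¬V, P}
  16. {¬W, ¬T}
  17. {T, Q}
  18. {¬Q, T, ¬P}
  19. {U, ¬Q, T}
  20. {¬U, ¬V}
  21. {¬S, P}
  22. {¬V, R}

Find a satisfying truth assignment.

P = T, Q = F, R = F, S = T, T = T, U = T, V = F, W = F

Check each clause:
  1. {¬R, W} — ¬R is true.
  2. {¬R, ¬V, ¬U} — ¬V is true.
  3. {W, P, S} — P is true.
  4. {¬R, T, Q} — ¬R is true.
  5. {¬T, S} — S is true.
  6. {P, V} — P is true.
  7. {T, R} — T is true.
  8. {¬U, W, ¬Q} — ¬Q is true.
  9. {V, ¬W, ¬T} — ¬W is true.
  10. {V, ¬W, ¬R} — ¬W is true.
  11. {R, ¬W} — ¬W is true.
  12. {¬U, T} — T is true.
  13. {¬T, ¬U, ¬R} — ¬R is true.
  14. {¬Q, T} — T is true.
  15. {R, ¬V, P} — P is true.
  16. {¬W, ¬T} — ¬W is true.
  17. {Q, T} — T is true.
  18. {¬Q, ¬P, T} — T is true.
  19. {¬Q, U, T} — T is true.
  20. {¬V, ¬U} — ¬V is true.
  21. {¬S, P} — P is true.
  22. {R, ¬V} — ¬V is true.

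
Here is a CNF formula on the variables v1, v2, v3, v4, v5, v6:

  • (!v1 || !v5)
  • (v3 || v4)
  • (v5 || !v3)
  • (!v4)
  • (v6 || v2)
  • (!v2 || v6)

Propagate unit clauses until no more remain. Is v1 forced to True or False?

False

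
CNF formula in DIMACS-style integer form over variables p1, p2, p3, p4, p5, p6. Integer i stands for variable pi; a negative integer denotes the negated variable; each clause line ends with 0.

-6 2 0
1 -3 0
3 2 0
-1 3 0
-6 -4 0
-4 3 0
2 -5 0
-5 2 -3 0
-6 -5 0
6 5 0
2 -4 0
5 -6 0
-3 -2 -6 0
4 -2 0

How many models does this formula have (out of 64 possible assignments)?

1

The models are:
  p1=1 p2=1 p3=1 p4=1 p5=1 p6=0
That's 1 in total.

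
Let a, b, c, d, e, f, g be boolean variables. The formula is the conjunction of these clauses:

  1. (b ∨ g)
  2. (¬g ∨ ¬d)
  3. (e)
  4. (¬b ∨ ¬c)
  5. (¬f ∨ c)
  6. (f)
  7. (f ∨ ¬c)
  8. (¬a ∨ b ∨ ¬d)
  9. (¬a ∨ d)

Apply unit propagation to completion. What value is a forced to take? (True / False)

(e) stands alone — e = True.
Unit clause (f) sets f = True.
In (c ∨ ¬f), ¬f is now false; c must hold, so c = True.
(¬b ∨ ¬c) with c = True leaves only ¬b, so b = False.
In (g ∨ b), b is now false; g must hold, so g = True.
In (¬g ∨ ¬d), ¬g is now false; ¬d must hold, so d = False.
(d ∨ ¬a) with d = False leaves only ¬a, so a = False.

False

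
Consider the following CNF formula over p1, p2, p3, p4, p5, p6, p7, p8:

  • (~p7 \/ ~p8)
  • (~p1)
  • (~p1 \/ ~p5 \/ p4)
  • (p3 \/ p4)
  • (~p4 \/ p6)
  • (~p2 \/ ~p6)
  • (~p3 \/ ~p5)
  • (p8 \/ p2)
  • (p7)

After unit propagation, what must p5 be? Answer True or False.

(~p1) stands alone — p1 = False.
(p7) stands alone — p7 = True.
In (~p8 \/ ~p7), ~p7 is now false; ~p8 must hold, so p8 = False.
(p8 \/ p2) with p8 = False leaves only p2, so p2 = True.
In (~p6 \/ ~p2), ~p2 is now false; ~p6 must hold, so p6 = False.
(p6 \/ ~p4): since p6 = False, the clause reduces to (~p4). p4 = False.
In (p4 \/ p3), p4 is now false; p3 must hold, so p3 = True.
(~p3 \/ ~p5) with p3 = True leaves only ~p5, so p5 = False.

False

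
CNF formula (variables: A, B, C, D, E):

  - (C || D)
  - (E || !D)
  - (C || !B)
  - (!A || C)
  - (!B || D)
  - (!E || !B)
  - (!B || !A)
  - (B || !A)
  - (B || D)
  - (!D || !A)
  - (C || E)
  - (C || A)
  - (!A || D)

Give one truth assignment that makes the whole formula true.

A=0, B=0, C=1, D=1, E=1

Check each clause:
  1. (C || D) — C is true.
  2. (!D || E) — E is true.
  3. (C || !B) — C is true.
  4. (!A || C) — C is true.
  5. (!B || D) — D is true.
  6. (!E || !B) — !B is true.
  7. (!A || !B) — !B is true.
  8. (!A || B) — !A is true.
  9. (D || B) — D is true.
  10. (!A || !D) — !A is true.
  11. (C || E) — C is true.
  12. (C || A) — C is true.
  13. (!A || D) — D is true.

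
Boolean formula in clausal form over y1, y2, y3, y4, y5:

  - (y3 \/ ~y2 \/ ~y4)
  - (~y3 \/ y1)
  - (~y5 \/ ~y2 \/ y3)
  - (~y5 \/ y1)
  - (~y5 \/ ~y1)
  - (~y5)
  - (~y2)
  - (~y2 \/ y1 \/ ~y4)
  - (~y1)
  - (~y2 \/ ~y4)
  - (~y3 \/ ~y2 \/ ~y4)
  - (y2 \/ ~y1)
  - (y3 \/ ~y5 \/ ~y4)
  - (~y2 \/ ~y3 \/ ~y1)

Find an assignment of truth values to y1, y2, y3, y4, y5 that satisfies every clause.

y1=0, y2=0, y3=0, y4=0, y5=0

Check each clause:
  1. (~y2 \/ ~y4 \/ y3) — ~y4 is true.
  2. (~y3 \/ y1) — ~y3 is true.
  3. (~y5 \/ ~y2 \/ y3) — ~y2 is true.
  4. (y1 \/ ~y5) — ~y5 is true.
  5. (~y5 \/ ~y1) — ~y5 is true.
  6. (~y5) — ~y5 is true.
  7. (~y2) — ~y2 is true.
  8. (~y2 \/ ~y4 \/ y1) — ~y4 is true.
  9. (~y1) — ~y1 is true.
  10. (~y4 \/ ~y2) — ~y4 is true.
  11. (~y4 \/ ~y3 \/ ~y2) — ~y4 is true.
  12. (~y1 \/ y2) — ~y1 is true.
  13. (~y5 \/ ~y4 \/ y3) — ~y4 is true.
  14. (~y2 \/ ~y1 \/ ~y3) — ~y3 is true.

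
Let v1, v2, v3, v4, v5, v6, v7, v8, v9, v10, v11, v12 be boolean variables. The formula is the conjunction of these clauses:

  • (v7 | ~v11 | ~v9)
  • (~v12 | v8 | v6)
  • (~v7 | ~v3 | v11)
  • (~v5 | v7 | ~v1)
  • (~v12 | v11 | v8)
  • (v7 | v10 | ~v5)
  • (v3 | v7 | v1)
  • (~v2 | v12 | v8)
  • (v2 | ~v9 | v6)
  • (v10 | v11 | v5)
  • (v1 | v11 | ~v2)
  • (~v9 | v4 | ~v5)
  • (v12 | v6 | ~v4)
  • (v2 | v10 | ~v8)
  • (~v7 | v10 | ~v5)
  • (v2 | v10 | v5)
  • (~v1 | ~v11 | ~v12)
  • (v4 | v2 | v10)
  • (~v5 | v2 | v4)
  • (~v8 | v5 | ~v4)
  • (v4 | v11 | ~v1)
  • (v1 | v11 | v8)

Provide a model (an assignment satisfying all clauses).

v1=False, v2=True, v3=True, v4=True, v5=True, v6=True, v7=False, v8=True, v9=False, v10=True, v11=True, v12=False

Check each clause:
  1. (~v9 | v7 | ~v11) — ~v9 is true.
  2. (~v12 | v6 | v8) — v8 is true.
  3. (v11 | ~v3 | ~v7) — ~v7 is true.
  4. (v7 | ~v5 | ~v1) — ~v1 is true.
  5. (~v12 | v11 | v8) — v8 is true.
  6. (v7 | v10 | ~v5) — v10 is true.
  7. (v3 | v7 | v1) — v3 is true.
  8. (~v2 | v12 | v8) — v8 is true.
  9. (~v9 | v2 | v6) — v2 is true.
  10. (v10 | v11 | v5) — v10 is true.
  11. (~v2 | v11 | v1) — v11 is true.
  12. (~v9 | ~v5 | v4) — v4 is true.
  13. (~v4 | v12 | v6) — v6 is true.
  14. (v2 | v10 | ~v8) — v2 is true.
  15. (~v7 | ~v5 | v10) — ~v7 is true.
  16. (v5 | v2 | v10) — v10 is true.
  17. (~v12 | ~v1 | ~v11) — ~v12 is true.
  18. (v10 | v4 | v2) — v10 is true.
  19. (v2 | ~v5 | v4) — v2 is true.
  20. (v5 | ~v4 | ~v8) — v5 is true.
  21. (~v1 | v11 | v4) — v11 is true.
  22. (v1 | v11 | v8) — v8 is true.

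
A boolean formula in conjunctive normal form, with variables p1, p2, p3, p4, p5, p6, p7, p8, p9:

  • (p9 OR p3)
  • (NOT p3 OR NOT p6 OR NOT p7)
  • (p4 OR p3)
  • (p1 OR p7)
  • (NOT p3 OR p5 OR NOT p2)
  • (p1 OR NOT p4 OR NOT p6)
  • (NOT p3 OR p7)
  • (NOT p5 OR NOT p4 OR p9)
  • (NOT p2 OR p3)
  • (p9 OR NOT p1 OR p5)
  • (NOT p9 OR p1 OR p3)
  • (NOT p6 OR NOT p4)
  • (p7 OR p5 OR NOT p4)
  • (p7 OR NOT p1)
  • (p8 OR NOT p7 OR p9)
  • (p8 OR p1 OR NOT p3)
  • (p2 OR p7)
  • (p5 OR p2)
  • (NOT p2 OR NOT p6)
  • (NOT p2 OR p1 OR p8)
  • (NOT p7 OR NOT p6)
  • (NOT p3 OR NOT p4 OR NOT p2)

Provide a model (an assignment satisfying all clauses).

p6 occurs only negated in the remaining clauses — set p6 = False.
Pure literal: p8 appears only positively; assign p8 = True.
Branch on p1: take p1 = True.
  then p7 is forced to True.
The remaining clauses are satisfied by p2 = True, p3 = True, p4 = False, p5 = True, p9 = False.
Check each clause:
  1. (p3 OR p9) — p3 is true.
  2. (NOT p6 OR NOT p3 OR NOT p7) — NOT p6 is true.
  3. (p4 OR p3) — p3 is true.
  4. (p7 OR p1) — p1 is true.
  5. (p5 OR NOT p2 OR NOT p3) — p5 is true.
  6. (NOT p6 OR NOT p4 OR p1) — p1 is true.
  7. (p7 OR NOT p3) — p7 is true.
  8. (NOT p5 OR p9 OR NOT p4) — NOT p4 is true.
  9. (NOT p2 OR p3) — p3 is true.
  10. (p5 OR p9 OR NOT p1) — p5 is true.
  11. (NOT p9 OR p3 OR p1) — p1 is true.
  12. (NOT p4 OR NOT p6) — NOT p6 is true.
  13. (p7 OR p5 OR NOT p4) — NOT p4 is true.
  14. (NOT p1 OR p7) — p7 is true.
  15. (p9 OR p8 OR NOT p7) — p8 is true.
  16. (p1 OR NOT p3 OR p8) — p8 is true.
  17. (p7 OR p2) — p2 is true.
  18. (p5 OR p2) — p2 is true.
  19. (NOT p2 OR NOT p6) — NOT p6 is true.
  20. (NOT p2 OR p8 OR p1) — p8 is true.
  21. (NOT p6 OR NOT p7) — NOT p6 is true.
  22. (NOT p3 OR NOT p2 OR NOT p4) — NOT p4 is true.

p1=True, p2=True, p3=True, p4=False, p5=True, p6=False, p7=True, p8=True, p9=False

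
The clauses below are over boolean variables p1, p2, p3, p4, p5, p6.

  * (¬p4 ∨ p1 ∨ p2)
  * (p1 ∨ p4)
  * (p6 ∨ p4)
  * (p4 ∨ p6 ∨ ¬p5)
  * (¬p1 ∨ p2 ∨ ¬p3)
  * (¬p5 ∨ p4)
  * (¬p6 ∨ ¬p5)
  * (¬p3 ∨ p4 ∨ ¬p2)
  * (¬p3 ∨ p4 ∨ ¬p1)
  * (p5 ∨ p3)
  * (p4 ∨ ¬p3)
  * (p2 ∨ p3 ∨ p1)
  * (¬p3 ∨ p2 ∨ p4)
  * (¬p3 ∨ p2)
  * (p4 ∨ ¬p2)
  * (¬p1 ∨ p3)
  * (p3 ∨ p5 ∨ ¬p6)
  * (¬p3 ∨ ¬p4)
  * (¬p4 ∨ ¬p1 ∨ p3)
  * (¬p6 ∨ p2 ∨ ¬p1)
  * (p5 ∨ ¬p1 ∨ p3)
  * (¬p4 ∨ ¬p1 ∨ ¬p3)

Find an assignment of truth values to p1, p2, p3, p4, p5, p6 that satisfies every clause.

p1=F, p2=T, p3=F, p4=T, p5=T, p6=F

Branch on p1: take p1 = False.
  then p4 is forced to True.
  then p2 is forced to True.
  then p3 is forced to False.
  then p5 is forced to True.
  then p6 is forced to False.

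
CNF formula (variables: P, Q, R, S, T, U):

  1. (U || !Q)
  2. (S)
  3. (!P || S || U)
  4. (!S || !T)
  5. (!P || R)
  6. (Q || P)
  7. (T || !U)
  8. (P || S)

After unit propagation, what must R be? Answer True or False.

True

(S) stands alone — S = True.
(!T || !S) with S = True leaves only !T, so T = False.
In (T || !U), T is now false; !U must hold, so U = False.
(U || !Q) with U = False leaves only !Q, so Q = False.
(P || Q) with Q = False leaves only P, so P = True.
In (R || !P), !P is now false; R must hold, so R = True.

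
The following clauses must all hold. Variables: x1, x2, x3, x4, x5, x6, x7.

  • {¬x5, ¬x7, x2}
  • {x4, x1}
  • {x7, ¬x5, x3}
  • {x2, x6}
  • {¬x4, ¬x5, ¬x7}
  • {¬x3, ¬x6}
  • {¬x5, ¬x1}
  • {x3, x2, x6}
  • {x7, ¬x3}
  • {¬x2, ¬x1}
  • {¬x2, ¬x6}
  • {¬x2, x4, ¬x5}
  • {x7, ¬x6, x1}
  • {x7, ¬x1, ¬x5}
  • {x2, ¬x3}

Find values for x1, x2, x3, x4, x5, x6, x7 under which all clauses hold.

x1=False  x2=True  x3=True  x4=True  x5=False  x6=False  x7=True

Check each clause:
  1. {¬x7, x2, ¬x5} — x2 is true.
  2. {x4, x1} — x4 is true.
  3. {x7, x3, ¬x5} — x3 is true.
  4. {x2, x6} — x2 is true.
  5. {¬x5, ¬x4, ¬x7} — ¬x5 is true.
  6. {¬x6, ¬x3} — ¬x6 is true.
  7. {¬x5, ¬x1} — ¬x5 is true.
  8. {x6, x2, x3} — x2 is true.
  9. {¬x3, x7} — x7 is true.
  10. {¬x2, ¬x1} — ¬x1 is true.
  11. {¬x6, ¬x2} — ¬x6 is true.
  12. {¬x5, x4, ¬x2} — ¬x5 is true.
  13. {x7, x1, ¬x6} — ¬x6 is true.
  14. {¬x1, ¬x5, x7} — ¬x5 is true.
  15. {¬x3, x2} — x2 is true.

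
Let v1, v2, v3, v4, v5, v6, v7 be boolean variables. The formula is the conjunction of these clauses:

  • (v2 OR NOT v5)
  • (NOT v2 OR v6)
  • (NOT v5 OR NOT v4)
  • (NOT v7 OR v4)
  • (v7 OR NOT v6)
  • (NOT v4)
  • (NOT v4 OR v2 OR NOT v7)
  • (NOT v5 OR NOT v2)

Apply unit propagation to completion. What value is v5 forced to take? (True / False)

False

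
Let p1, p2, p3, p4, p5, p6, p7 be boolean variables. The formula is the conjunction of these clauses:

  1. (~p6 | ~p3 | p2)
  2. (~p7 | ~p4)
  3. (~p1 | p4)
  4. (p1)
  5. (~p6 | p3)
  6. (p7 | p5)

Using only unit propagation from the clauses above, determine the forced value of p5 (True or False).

True

Unit clause (p1) sets p1 = True.
(p4 | ~p1): since p1 = True, the clause reduces to (p4). p4 = True.
(~p7 | ~p4) with p4 = True leaves only ~p7, so p7 = False.
In (p7 | p5), p7 is now false; p5 must hold, so p5 = True.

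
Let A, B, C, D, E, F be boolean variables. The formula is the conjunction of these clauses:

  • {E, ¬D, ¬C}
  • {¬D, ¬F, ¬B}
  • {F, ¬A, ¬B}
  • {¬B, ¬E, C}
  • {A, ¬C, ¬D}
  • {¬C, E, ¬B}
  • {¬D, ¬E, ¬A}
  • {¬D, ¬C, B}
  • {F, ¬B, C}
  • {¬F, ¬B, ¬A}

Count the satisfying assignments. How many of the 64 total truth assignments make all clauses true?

Case analysis on B and C:
  B=T, C=T: remaining (A,D,E,F) ∈ {(F,F,T,F); (F,F,T,T)} — 2.
  B=T, C=F: remaining (A,D,E,F) ∈ {(F,F,F,T)} — 1.
  B=F, C=T: forces D=F; A, E, F free → 2^3 = 8.
  B=F, C=F: F free; 7 ways for (A,D,E) × 2^1 = 14.
Total: 2 + 1 + 8 + 14 = 25.

25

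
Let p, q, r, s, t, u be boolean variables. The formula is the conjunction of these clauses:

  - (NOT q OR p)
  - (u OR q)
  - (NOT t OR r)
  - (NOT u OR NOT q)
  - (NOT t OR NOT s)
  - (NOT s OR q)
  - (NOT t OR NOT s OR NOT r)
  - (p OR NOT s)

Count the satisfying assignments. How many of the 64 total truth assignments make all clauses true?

Split on q, then s.
  q=T, s=T: remaining (p,r,t,u) ∈ {(T,F,F,F); (T,T,F,F)} — 2.
  q=T, s=F: remaining (p,r,t,u) ∈ {(T,F,F,F); (T,T,F,F); (T,T,T,F)} — 3.
  q=F, s=T: a clause becomes empty — 0.
  q=F, s=F: p free; 3 ways for (r,t,u) × 2^1 = 6.
Total: 2 + 3 + 0 + 6 = 11.

11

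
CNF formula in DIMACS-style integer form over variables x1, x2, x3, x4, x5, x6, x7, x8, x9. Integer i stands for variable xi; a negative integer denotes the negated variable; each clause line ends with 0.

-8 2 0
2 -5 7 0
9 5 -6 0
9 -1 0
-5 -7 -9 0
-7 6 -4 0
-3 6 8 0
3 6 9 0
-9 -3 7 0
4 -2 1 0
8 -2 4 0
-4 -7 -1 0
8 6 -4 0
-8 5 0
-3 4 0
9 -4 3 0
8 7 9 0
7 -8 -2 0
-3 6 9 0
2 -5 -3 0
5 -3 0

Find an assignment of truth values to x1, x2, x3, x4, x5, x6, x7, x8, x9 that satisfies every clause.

x1 = T  x2 = F  x3 = F  x4 = F  x5 = F  x6 = T  x7 = T  x8 = F  x9 = T

Try x1 = True.
  then x9 is forced to True.
Try x2 = False.
  then x8 is forced to False.
For the remaining variables, x3 = False, x4 = False, x5 = False, x6 = True, x7 = True works.
Every clause has at least one true literal under this assignment.
Check each clause:
  1. (¬x8 ∨ x2) — ¬x8 is true.
  2. (x7 ∨ ¬x5 ∨ x2) — ¬x5 is true.
  3. (¬x6 ∨ x5 ∨ x9) — x9 is true.
  4. (x9 ∨ ¬x1) — x9 is true.
  5. (¬x9 ∨ ¬x5 ∨ ¬x7) — ¬x5 is true.
  6. (¬x4 ∨ ¬x7 ∨ x6) — ¬x4 is true.
  7. (x8 ∨ x6 ∨ ¬x3) — ¬x3 is true.
  8. (x3 ∨ x6 ∨ x9) — x9 is true.
  9. (¬x9 ∨ ¬x3 ∨ x7) — ¬x3 is true.
  10. (x1 ∨ x4 ∨ ¬x2) — x1 is true.
  11. (x8 ∨ ¬x2 ∨ x4) — ¬x2 is true.
  12. (¬x1 ∨ ¬x4 ∨ ¬x7) — ¬x4 is true.
  13. (x8 ∨ x6 ∨ ¬x4) — ¬x4 is true.
  14. (x5 ∨ ¬x8) — ¬x8 is true.
  15. (x4 ∨ ¬x3) — ¬x3 is true.
  16. (x3 ∨ ¬x4 ∨ x9) — x9 is true.
  17. (x8 ∨ x9 ∨ x7) — x9 is true.
  18. (¬x8 ∨ x7 ∨ ¬x2) — ¬x8 is true.
  19. (x6 ∨ ¬x3 ∨ x9) — x9 is true.
  20. (¬x5 ∨ x2 ∨ ¬x3) — ¬x5 is true.
  21. (¬x3 ∨ x5) — ¬x3 is true.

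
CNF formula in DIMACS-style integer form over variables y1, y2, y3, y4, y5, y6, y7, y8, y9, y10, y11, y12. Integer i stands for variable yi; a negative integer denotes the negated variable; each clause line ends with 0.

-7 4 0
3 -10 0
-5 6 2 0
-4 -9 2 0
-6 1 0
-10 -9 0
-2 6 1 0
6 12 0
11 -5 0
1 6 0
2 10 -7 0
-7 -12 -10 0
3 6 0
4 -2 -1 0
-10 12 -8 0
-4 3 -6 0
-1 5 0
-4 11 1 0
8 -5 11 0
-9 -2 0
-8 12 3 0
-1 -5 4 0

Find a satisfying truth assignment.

y1=T  y2=F  y3=T  y4=T  y5=T  y6=T  y7=F  y8=F  y9=F  y10=F  y11=T  y12=F

Check each clause:
  1. {¬y7, y4} — ¬y7 is true.
  2. {y3, ¬y10} — y3 is true.
  3. {y6, ¬y5, y2} — y6 is true.
  4. {¬y9, ¬y4, y2} — ¬y9 is true.
  5. {¬y6, y1} — y1 is true.
  6. {¬y9, ¬y10} — ¬y10 is true.
  7. {y1, y6, ¬y2} — y1 is true.
  8. {y6, y12} — y6 is true.
  9. {¬y5, y11} — y11 is true.
  10. {y1, y6} — y1 is true.
  11. {y2, ¬y7, y10} — ¬y7 is true.
  12. {¬y10, ¬y7, ¬y12} — ¬y7 is true.
  13. {y3, y6} — y3 is true.
  14. {y4, ¬y1, ¬y2} — y4 is true.
  15. {¬y10, ¬y8, y12} — ¬y8 is true.
  16. {y3, ¬y4, ¬y6} — y3 is true.
  17. {¬y1, y5} — y5 is true.
  18. {y1, ¬y4, y11} — y1 is true.
  19. {y11, ¬y5, y8} — y11 is true.
  20. {¬y9, ¬y2} — ¬y2 is true.
  21. {¬y8, y12, y3} — ¬y8 is true.
  22. {y4, ¬y1, ¬y5} — y4 is true.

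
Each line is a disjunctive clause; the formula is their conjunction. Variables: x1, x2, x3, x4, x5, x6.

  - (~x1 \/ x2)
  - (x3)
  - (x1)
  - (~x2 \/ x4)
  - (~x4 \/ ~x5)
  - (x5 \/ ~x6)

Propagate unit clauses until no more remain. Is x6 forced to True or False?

(x3) stands alone — x3 = True.
(x1) stands alone — x1 = True.
(x2 \/ ~x1) with x1 = True leaves only x2, so x2 = True.
From (x4 \/ ~x2) and x2 = True: x4 = True.
In (~x4 \/ ~x5), ~x4 is now false; ~x5 must hold, so x5 = False.
From (x5 \/ ~x6) and x5 = False: x6 = False.

False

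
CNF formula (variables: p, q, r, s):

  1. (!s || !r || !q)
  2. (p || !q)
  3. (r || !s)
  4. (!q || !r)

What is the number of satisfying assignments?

7

Split on q, then r.
  q=1, r=1: a clause becomes empty — 0.
  q=1, r=0: remaining (p,s) ∈ {(1,0)} — 1.
  q=0, r=1: remaining (p,s) ∈ {(0,0); (0,1); (1,0); (1,1)} — 4.
  q=0, r=0: remaining (p,s) ∈ {(0,0); (1,0)} — 2.
Total: 0 + 1 + 4 + 2 = 7.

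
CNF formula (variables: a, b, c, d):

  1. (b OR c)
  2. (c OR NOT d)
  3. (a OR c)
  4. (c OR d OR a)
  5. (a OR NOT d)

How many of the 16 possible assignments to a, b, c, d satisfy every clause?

7

The models are:
  a=F b=F c=T d=F
  a=F b=T c=T d=F
  a=T b=F c=T d=F
  a=T b=F c=T d=T
  a=T b=T c=F d=F
  a=T b=T c=T d=F
  a=T b=T c=T d=T
Count: 7.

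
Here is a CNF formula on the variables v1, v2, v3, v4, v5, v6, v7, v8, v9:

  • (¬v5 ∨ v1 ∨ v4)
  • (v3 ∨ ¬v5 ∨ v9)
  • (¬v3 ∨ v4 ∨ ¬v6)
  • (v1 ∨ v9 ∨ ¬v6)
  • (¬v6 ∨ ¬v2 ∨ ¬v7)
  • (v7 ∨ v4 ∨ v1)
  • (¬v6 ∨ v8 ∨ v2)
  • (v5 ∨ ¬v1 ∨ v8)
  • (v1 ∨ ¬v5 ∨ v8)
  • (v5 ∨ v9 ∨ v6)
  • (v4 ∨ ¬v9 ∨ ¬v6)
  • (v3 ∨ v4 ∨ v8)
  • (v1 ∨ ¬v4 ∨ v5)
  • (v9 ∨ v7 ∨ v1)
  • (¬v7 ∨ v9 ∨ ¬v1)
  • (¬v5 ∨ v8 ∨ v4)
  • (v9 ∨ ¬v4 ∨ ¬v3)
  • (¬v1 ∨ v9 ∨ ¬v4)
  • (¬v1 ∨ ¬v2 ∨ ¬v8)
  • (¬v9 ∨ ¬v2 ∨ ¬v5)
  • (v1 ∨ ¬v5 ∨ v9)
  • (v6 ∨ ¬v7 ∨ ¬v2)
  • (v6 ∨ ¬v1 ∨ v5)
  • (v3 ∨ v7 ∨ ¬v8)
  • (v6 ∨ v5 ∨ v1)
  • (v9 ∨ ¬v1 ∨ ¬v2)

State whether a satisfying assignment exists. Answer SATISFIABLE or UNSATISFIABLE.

SATISFIABLE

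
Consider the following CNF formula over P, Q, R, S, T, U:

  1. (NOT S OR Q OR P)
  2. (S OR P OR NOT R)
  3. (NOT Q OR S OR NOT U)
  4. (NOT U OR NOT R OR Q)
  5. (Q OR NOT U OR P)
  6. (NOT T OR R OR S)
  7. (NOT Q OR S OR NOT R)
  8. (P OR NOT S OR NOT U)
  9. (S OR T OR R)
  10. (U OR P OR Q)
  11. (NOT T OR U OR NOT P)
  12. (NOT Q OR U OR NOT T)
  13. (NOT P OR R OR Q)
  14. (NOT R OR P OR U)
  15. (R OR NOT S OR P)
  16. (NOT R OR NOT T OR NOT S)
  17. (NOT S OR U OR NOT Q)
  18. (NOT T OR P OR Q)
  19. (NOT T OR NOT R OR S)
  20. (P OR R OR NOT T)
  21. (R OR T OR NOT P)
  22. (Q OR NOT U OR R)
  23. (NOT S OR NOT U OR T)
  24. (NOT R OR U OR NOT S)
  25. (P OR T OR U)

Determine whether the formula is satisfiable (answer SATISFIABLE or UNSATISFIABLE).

SATISFIABLE

Try P = True.
Branch on Q: take Q = False.
  then R is forced to True.
  then U is forced to False.
  then T is forced to False.
  then S is forced to False.
Every clause has at least one true literal under this assignment.
So P = True, Q = False, R = True, S = False, T = False, U = False is a satisfying assignment.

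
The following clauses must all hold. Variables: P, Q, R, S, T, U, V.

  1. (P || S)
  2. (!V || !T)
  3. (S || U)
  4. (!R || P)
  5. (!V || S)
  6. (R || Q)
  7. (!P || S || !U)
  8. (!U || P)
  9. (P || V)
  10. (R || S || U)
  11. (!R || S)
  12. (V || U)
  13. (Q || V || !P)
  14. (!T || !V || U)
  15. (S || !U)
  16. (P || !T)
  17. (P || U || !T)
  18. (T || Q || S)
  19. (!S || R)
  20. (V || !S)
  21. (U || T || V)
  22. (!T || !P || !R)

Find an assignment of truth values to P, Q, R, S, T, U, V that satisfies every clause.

Q occurs only positively in the remaining clauses — set Q = True.
Set P = True and propagate.
Try R = True.
  then S is forced to True.
  then V is forced to True.
  then T is forced to False.
U is now unconstrained; take U = False.
Every clause has at least one true literal under this assignment.

P=True, Q=True, R=True, S=True, T=False, U=False, V=True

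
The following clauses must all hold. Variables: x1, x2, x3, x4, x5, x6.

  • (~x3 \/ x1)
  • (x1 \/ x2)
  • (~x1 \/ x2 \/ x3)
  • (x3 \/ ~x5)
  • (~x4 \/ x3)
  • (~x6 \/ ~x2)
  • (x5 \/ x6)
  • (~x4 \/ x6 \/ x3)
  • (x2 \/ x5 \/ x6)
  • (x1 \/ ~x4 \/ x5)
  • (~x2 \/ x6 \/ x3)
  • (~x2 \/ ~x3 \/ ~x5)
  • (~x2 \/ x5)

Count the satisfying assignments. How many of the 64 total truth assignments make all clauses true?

Satisfying assignments:
  x1=1 x2=0 x3=1 x4=0 x5=0 x6=1
  x1=1 x2=0 x3=1 x4=0 x5=1 x6=0
  x1=1 x2=0 x3=1 x4=0 x5=1 x6=1
  x1=1 x2=0 x3=1 x4=1 x5=0 x6=1
  x1=1 x2=0 x3=1 x4=1 x5=1 x6=0
  x1=1 x2=0 x3=1 x4=1 x5=1 x6=1
That's 6 in total.

6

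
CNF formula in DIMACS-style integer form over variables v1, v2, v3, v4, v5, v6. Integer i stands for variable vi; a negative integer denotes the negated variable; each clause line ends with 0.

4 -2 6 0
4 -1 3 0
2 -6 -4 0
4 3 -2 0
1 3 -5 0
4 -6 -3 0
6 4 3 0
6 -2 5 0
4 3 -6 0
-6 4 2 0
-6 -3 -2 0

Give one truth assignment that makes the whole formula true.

Set v1 = True and propagate.
Set v2 = False and propagate.
Branch on v3: take v3 = True.
The remaining clauses are satisfied by v4 = True, v5 = True, v6 = False.

v1=True, v2=False, v3=True, v4=True, v5=True, v6=False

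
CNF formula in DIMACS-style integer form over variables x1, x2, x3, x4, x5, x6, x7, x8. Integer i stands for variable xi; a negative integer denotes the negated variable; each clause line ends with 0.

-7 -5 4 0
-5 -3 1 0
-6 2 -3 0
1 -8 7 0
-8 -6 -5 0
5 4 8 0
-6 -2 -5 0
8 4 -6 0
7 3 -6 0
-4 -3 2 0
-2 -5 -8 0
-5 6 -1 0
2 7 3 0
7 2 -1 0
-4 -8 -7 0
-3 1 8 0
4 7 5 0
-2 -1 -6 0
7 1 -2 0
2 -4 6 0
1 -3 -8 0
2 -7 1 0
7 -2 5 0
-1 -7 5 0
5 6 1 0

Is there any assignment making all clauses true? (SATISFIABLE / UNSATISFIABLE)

SATISFIABLE

Branch on x1: take x1 = False.
Try x2 = True.
  then x7 is forced to True.
Branch on x3: take x3 = False.
For the remaining variables, x4 = False, x5 = False, x6 = True, x8 = True works.
So x1=F, x2=T, x3=F, x4=F, x5=F, x6=T, x7=T, x8=T is a satisfying assignment.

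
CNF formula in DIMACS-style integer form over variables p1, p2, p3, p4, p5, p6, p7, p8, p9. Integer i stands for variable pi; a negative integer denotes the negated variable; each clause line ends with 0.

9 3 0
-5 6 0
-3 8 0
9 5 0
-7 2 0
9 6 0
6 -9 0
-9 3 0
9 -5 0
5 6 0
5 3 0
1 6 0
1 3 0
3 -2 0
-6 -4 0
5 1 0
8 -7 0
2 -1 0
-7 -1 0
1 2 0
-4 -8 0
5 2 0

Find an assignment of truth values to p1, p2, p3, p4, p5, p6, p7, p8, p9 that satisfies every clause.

p4 occurs only negated in the remaining clauses — set p4 = False.
p7 occurs only negated in the remaining clauses — set p7 = False.
Set p1 = True and propagate.
  then p2 is forced to True.
  then p3 is forced to True.
  then p8 is forced to True.
Try p5 = False.
  then p9 is forced to True.
  then p6 is forced to True.
Check each clause:
  1. (p3 ∨ p9) — p9 is true.
  2. (¬p5 ∨ p6) — ¬p5 is true.
  3. (¬p3 ∨ p8) — p8 is true.
  4. (p9 ∨ p5) — p9 is true.
  5. (¬p7 ∨ p2) — ¬p7 is true.
  6. (p6 ∨ p9) — p9 is true.
  7. (p6 ∨ ¬p9) — p6 is true.
  8. (¬p9 ∨ p3) — p3 is true.
  9. (p9 ∨ ¬p5) — p9 is true.
  10. (p6 ∨ p5) — p6 is true.
  11. (p5 ∨ p3) — p3 is true.
  12. (p6 ∨ p1) — p1 is true.
  13. (p3 ∨ p1) — p1 is true.
  14. (p3 ∨ ¬p2) — p3 is true.
  15. (¬p4 ∨ ¬p6) — ¬p4 is true.
  16. (p5 ∨ p1) — p1 is true.
  17. (¬p7 ∨ p8) — p8 is true.
  18. (p2 ∨ ¬p1) — p2 is true.
  19. (¬p7 ∨ ¬p1) — ¬p7 is true.
  20. (p1 ∨ p2) — p1 is true.
  21. (¬p8 ∨ ¬p4) — ¬p4 is true.
  22. (p2 ∨ p5) — p2 is true.

p1=True, p2=True, p3=True, p4=False, p5=False, p6=True, p7=False, p8=True, p9=True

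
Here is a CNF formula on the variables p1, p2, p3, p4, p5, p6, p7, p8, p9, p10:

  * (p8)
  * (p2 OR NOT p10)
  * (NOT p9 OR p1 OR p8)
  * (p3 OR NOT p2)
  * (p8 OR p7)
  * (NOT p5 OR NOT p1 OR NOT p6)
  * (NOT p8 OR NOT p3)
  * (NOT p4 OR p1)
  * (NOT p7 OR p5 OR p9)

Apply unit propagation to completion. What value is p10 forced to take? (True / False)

(p8) is a unit clause: p8 = True.
(NOT p8 OR NOT p3) with p8 = True leaves only NOT p3, so p3 = False.
(NOT p2 OR p3) with p3 = False leaves only NOT p2, so p2 = False.
From (p2 OR NOT p10) and p2 = False: p10 = False.

False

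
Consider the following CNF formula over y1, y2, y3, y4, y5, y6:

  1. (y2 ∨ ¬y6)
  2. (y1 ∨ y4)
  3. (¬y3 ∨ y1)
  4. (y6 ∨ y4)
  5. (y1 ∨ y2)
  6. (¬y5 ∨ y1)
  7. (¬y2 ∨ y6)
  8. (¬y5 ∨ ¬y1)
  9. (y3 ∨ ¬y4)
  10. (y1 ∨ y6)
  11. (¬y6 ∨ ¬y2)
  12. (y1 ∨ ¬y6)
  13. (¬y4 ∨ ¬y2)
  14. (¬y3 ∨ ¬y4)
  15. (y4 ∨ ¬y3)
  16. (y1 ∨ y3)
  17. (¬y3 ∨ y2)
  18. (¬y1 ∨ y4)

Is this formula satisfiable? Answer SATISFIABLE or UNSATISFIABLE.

y1 = True:
  propagation gives y5=False, y4=True, y3=True; an empty clause results — contradiction.
y1 = False:
  propagation gives y4=True, y3=False; an empty clause results — contradiction.
Every branch closes, so no satisfying assignment exists.

UNSATISFIABLE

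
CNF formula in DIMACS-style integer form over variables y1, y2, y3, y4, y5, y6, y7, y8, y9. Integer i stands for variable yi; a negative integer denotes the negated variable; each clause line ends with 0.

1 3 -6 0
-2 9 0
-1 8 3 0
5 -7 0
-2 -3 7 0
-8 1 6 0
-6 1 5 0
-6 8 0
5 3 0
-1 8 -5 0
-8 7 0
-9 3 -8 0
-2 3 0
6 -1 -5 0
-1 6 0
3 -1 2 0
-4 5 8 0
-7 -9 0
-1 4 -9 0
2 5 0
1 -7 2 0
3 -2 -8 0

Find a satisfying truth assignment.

Try y1 = False.
Branch on y2: take y2 = False.
  then y5 is forced to True.
  then y7 is forced to False.
  then y8 is forced to False.
  then y6 is forced to False.
y3, y4, y9 are now unconstrained; take y3 = True, y4 = False, y9 = False.
Every clause has at least one true literal under this assignment.
Check each clause:
  1. (y3 \/ y1 \/ ~y6) — ~y6 is true.
  2. (~y2 \/ y9) — ~y2 is true.
  3. (y3 \/ ~y1 \/ y8) — y3 is true.
  4. (y5 \/ ~y7) — ~y7 is true.
  5. (y7 \/ ~y2 \/ ~y3) — ~y2 is true.
  6. (y6 \/ y1 \/ ~y8) — ~y8 is true.
  7. (~y6 \/ y5 \/ y1) — ~y6 is true.
  8. (~y6 \/ y8) — ~y6 is true.
  9. (y3 \/ y5) — y3 is true.
  10. (y8 \/ ~y1 \/ ~y5) — ~y1 is true.
  11. (~y8 \/ y7) — ~y8 is true.
  12. (y3 \/ ~y8 \/ ~y9) — ~y8 is true.
  13. (y3 \/ ~y2) — y3 is true.
  14. (~y5 \/ y6 \/ ~y1) — ~y1 is true.
  15. (y6 \/ ~y1) — ~y1 is true.
  16. (y3 \/ ~y1 \/ y2) — y3 is true.
  17. (y8 \/ y5 \/ ~y4) — ~y4 is true.
  18. (~y7 \/ ~y9) — ~y7 is true.
  19. (~y1 \/ y4 \/ ~y9) — ~y1 is true.
  20. (y5 \/ y2) — y5 is true.
  21. (~y7 \/ y2 \/ y1) — ~y7 is true.
  22. (~y8 \/ y3 \/ ~y2) — ~y8 is true.

y1=False, y2=False, y3=True, y4=False, y5=True, y6=False, y7=False, y8=False, y9=False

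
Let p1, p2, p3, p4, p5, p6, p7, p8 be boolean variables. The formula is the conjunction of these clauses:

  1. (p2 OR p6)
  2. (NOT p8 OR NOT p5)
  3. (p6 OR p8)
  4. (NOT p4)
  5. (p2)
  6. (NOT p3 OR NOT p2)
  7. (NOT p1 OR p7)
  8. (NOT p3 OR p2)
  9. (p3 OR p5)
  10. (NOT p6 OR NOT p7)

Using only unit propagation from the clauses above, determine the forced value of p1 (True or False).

(NOT p4) stands alone — p4 = False.
Unit clause (p2) sets p2 = True.
From (NOT p2 OR NOT p3) and p2 = True: p3 = False.
(p3 OR p5) with p3 = False leaves only p5, so p5 = True.
In (NOT p5 OR NOT p8), NOT p5 is now false; NOT p8 must hold, so p8 = False.
From (p8 OR p6) and p8 = False: p6 = True.
From (NOT p6 OR NOT p7) and p6 = True: p7 = False.
(p7 OR NOT p1): since p7 = False, the clause reduces to (NOT p1). p1 = False.

False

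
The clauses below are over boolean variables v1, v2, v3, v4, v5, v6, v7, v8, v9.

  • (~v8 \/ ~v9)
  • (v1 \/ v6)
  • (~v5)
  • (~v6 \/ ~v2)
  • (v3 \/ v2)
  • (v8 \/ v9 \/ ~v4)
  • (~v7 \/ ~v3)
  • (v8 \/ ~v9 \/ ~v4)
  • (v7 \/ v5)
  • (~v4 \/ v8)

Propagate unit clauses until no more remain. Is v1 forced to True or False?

(~v5) is a unit clause: v5 = False.
From (v7 \/ v5) and v5 = False: v7 = True.
(~v7 \/ ~v3) with v7 = True leaves only ~v3, so v3 = False.
(v2 \/ v3): since v3 = False, the clause reduces to (v2). v2 = True.
From (~v2 \/ ~v6) and v2 = True: v6 = False.
In (v6 \/ v1), v6 is now false; v1 must hold, so v1 = True.

True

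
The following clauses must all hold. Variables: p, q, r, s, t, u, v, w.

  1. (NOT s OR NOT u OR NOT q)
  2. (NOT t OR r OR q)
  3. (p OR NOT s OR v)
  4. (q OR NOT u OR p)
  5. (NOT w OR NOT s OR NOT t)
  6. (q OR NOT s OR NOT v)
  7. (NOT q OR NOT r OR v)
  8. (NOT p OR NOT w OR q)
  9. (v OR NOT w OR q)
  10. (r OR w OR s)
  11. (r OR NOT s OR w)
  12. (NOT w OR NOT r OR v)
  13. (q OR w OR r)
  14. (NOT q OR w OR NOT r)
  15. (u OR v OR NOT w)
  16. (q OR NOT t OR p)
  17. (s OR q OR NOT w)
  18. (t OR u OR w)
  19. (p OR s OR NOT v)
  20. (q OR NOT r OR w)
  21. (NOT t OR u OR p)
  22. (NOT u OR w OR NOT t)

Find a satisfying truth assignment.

Try p = True.
Branch on q: take q = True.
Try r = True.
  then v is forced to True.
  then w is forced to True.
For the remaining variables, s = True, t = False, u = False works.
Every clause has at least one true literal under this assignment.

p=True  q=True  r=True  s=True  t=False  u=False  v=True  w=True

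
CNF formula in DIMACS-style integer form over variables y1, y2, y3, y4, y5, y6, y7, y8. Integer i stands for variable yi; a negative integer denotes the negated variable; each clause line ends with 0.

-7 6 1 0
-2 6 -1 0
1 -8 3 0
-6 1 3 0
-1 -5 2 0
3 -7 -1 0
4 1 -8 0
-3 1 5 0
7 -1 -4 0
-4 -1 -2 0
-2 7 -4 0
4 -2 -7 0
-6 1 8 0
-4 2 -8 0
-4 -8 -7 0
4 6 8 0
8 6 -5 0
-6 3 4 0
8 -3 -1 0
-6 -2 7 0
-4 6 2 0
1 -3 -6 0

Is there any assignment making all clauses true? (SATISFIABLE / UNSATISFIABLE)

Try y1 = True.
Try y2 = False.
  then y5 is forced to False.
For the remaining variables, y3 = True, y4 = False, y6 = False, y7 = False, y8 = True works.
Every clause has at least one true literal under this assignment.
So y1 = T  y2 = F  y3 = T  y4 = F  y5 = F  y6 = F  y7 = F  y8 = T is a satisfying assignment.

SATISFIABLE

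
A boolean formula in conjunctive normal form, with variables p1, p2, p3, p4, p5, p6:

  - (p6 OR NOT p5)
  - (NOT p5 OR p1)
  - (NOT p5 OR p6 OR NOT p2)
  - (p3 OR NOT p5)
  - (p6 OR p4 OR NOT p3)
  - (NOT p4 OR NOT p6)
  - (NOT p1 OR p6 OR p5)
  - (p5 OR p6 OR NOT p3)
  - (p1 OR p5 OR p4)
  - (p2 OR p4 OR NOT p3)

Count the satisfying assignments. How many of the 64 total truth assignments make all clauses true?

Satisfying assignments:
  p1=F p2=F p3=F p4=T p5=F p6=F
  p1=F p2=T p3=F p4=T p5=F p6=F
  p1=T p2=F p3=F p4=F p5=F p6=T
  p1=T p2=T p3=F p4=F p5=F p6=T
  p1=T p2=T p3=T p4=F p5=F p6=T
  p1=T p2=T p3=T p4=F p5=T p6=T
Count: 6.

6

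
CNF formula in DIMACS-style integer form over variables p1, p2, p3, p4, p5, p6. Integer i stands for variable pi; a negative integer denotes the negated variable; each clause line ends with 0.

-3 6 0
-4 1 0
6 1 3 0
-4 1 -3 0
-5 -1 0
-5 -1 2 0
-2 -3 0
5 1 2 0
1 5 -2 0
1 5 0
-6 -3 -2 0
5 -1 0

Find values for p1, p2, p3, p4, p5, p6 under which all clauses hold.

p4 occurs only negated in the remaining clauses — set p4 = False.
Try p1 = False.
  then p5 is forced to True.
Try p2 = True.
  then p3 is forced to False.
  then p6 is forced to True.

p1 = 0  p2 = 1  p3 = 0  p4 = 0  p5 = 1  p6 = 1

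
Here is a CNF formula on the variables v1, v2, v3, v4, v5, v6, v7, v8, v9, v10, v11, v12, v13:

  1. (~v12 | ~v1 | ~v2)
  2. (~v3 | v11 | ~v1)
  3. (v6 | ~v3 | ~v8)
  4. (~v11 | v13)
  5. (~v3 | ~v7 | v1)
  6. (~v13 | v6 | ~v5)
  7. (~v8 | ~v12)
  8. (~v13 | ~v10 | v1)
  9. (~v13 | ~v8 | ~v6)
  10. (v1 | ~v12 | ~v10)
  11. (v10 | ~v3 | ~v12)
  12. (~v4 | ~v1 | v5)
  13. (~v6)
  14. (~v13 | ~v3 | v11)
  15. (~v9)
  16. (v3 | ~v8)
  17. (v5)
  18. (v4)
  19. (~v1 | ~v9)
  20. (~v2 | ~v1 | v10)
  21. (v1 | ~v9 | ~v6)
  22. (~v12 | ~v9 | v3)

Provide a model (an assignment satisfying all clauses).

v1=False  v2=False  v3=False  v4=True  v5=True  v6=False  v7=False  v8=False  v9=False  v10=False  v11=False  v12=True  v13=False

Unit propagation: (~v6) forces v6 = False.
(~v9) is a unit clause, so v9 = False.
Unit propagation: (v5) forces v5 = True.
Unit propagation: (~v13) forces v13 = False.
(~v11) is a unit clause, so v11 = False.
Unit propagation: (v4) forces v4 = True.
v2 occurs only negated in the remaining clauses — set v2 = False.
Pure literal: v7 appears only negated; assign v7 = False.
Set v1 = False and propagate.
For the remaining variables, v3 = False, v8 = False, v10 = False, v12 = True works.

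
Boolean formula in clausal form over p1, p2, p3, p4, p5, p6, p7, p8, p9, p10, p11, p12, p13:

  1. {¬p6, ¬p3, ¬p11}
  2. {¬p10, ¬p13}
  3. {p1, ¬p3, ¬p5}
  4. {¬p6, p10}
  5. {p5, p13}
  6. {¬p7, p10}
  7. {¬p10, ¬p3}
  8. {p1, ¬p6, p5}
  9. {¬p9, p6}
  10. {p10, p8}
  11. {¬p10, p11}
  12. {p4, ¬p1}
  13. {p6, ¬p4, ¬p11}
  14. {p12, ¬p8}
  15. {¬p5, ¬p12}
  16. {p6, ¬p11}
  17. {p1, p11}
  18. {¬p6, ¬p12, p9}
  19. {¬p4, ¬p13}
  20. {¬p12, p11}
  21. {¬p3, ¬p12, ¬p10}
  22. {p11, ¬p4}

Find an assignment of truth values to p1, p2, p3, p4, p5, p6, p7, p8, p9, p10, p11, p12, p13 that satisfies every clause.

p1=True, p2=False, p3=False, p4=True, p5=True, p6=True, p7=False, p8=False, p9=False, p10=True, p11=True, p12=False, p13=False

Pure literal: p3 appears only negated; assign p3 = False.
Pure literal: p7 appears only negated; assign p7 = False.
Set p1 = True and propagate.
  then p4 is forced to True.
  then p13 is forced to False.
  then p5 is forced to True.
  then p12 is forced to False.
  then p8 is forced to False.
  then p10 is forced to True.
  then p11 is forced to True.
  then p6 is forced to True.
p2, p9 are now unconstrained; take p2 = False, p9 = False.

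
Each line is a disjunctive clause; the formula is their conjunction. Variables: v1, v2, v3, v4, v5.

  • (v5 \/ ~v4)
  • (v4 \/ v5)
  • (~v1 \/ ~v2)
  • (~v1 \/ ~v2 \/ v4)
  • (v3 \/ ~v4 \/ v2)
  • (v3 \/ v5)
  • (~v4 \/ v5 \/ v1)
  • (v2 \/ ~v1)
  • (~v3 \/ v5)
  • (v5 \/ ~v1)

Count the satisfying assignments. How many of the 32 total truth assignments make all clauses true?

7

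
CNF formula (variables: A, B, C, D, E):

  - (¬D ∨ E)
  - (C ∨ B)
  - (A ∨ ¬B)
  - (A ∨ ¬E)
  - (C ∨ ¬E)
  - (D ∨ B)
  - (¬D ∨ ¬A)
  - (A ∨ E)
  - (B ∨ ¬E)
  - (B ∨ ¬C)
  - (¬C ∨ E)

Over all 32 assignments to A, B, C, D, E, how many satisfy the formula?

2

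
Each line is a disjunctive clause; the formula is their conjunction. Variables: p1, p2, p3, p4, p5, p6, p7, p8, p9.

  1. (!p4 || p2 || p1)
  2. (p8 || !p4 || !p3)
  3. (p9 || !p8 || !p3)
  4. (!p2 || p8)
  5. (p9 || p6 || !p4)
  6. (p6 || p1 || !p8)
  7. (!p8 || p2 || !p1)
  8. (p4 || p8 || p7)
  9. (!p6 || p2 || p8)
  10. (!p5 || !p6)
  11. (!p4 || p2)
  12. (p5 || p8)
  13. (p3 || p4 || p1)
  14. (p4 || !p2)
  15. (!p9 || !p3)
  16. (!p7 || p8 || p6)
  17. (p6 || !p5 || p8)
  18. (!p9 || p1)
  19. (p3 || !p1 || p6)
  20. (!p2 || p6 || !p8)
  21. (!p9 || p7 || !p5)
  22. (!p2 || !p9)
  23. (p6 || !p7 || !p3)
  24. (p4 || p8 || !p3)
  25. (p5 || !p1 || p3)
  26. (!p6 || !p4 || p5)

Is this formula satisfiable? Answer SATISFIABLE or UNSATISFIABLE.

UNSATISFIABLE

p8 = True:
  p1 = True:
    propagation gives p2=True, p4=True, p6=True, p5=False; an empty clause results — contradiction.
  p1 = False:
    propagation gives p6=True, p5=False, p9=False, p3=False; an empty clause results — contradiction.
p8 = False:
  propagation gives p2=False, p6=False, p4=False, p7=True; an empty clause results — contradiction.
Every branch closes, so no satisfying assignment exists.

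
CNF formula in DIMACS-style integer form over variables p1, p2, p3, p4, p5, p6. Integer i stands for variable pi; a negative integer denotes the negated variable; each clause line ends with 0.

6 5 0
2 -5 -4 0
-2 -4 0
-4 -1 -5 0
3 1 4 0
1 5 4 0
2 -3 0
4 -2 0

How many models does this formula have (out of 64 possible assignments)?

5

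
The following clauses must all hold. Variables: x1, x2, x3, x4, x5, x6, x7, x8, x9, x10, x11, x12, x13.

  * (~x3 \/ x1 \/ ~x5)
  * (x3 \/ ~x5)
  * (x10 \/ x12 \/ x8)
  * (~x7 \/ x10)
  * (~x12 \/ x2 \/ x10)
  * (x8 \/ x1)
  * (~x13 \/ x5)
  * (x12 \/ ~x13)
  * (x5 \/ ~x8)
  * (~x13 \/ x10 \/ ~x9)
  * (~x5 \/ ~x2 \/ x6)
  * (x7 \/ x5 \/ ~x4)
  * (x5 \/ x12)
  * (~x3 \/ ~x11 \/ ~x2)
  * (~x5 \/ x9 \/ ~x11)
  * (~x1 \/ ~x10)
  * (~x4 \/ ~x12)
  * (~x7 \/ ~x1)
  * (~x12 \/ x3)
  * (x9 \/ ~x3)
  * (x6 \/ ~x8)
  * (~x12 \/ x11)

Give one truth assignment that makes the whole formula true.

x4 occurs only negated in the remaining clauses — set x4 = False.
x6 occurs only positively in the remaining clauses — set x6 = True.
Branch on x1: take x1 = True.
  then x10 is forced to False.
  then x7 is forced to False.
For the remaining variables, x2 = False, x3 = True, x5 = True, x8 = True, x9 = True, x11 = False, x12 = False, x13 = False works.
Check each clause:
  1. (~x3 \/ ~x5 \/ x1) — x1 is true.
  2. (x3 \/ ~x5) — x3 is true.
  3. (x12 \/ x8 \/ x10) — x8 is true.
  4. (x10 \/ ~x7) — ~x7 is true.
  5. (x2 \/ ~x12 \/ x10) — ~x12 is true.
  6. (x8 \/ x1) — x8 is true.
  7. (x5 \/ ~x13) — ~x13 is true.
  8. (~x13 \/ x12) — ~x13 is true.
  9. (~x8 \/ x5) — x5 is true.
  10. (x10 \/ ~x9 \/ ~x13) — ~x13 is true.
  11. (x6 \/ ~x5 \/ ~x2) — x6 is true.
  12. (x7 \/ x5 \/ ~x4) — ~x4 is true.
  13. (x5 \/ x12) — x5 is true.
  14. (~x11 \/ ~x3 \/ ~x2) — ~x11 is true.
  15. (~x11 \/ x9 \/ ~x5) — x9 is true.
  16. (~x1 \/ ~x10) — ~x10 is true.
  17. (~x4 \/ ~x12) — ~x12 is true.
  18. (~x1 \/ ~x7) — ~x7 is true.
  19. (x3 \/ ~x12) — x3 is true.
  20. (~x3 \/ x9) — x9 is true.
  21. (~x8 \/ x6) — x6 is true.
  22. (x11 \/ ~x12) — ~x12 is true.

x1=T, x2=F, x3=T, x4=F, x5=T, x6=T, x7=F, x8=T, x9=T, x10=F, x11=F, x12=F, x13=F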